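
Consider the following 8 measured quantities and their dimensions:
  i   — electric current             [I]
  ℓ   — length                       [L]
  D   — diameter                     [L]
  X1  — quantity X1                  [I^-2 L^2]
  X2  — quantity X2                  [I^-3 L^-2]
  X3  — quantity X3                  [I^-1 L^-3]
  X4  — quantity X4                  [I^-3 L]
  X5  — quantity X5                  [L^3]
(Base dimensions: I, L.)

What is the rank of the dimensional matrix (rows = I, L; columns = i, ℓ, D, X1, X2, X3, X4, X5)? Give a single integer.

2

Dimensional matrix (I×L by i×ℓ×D×X1×X2×X3×X4×X5):
  I: [ 1  0  0 -2 -3 -1 -3  0]
  L: [ 0  1  1  2 -2 -3  1  3]
RREF → pivots at {i,ℓ} ⇒ r = 2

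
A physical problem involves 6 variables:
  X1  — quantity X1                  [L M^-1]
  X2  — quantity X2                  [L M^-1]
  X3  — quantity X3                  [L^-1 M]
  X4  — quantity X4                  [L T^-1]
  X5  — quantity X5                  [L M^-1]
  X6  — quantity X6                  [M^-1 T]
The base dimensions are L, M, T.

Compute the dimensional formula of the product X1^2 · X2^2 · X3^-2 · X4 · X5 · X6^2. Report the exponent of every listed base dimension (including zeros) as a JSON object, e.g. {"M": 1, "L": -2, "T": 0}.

{"L": 8, "M": -9, "T": 1}

Exponent matrix [L,M,T] × [X1,X2,X3,X4,X5,X6]:
  L: [ 1  1 -1  1  1  0]
  M: [-1 -1  1  0 -1 -1]
  T: [ 0  0  0 -1  0  1]
  [L]: (2)·1+(2)·1+(-2)·-1+(1)·1+(1)·1+(2)·0 = 8
  [M]: (2)·-1+(2)·-1+(-2)·1+(1)·0+(1)·-1+(2)·-1 = -9
  [T]: (2)·0+(2)·0+(-2)·0+(1)·-1+(1)·0+(2)·1 = 1
⇒ L^8 M^-9 T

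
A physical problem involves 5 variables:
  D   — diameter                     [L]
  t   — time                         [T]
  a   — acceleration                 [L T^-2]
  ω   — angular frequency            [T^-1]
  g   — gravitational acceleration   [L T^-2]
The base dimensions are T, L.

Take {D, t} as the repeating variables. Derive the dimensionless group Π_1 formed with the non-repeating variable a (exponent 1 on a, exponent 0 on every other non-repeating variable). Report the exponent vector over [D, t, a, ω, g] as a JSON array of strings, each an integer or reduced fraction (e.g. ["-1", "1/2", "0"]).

["-1", "2", "1", "0", "0"]

Write exponents as rows T,L / cols D,t,a,ω,g:
  T: [ 0  1 -2 -1 -2]
  L: [ 1  0  1  0  1]
Echelon form has 2 nonzero rows (pivots: D,t)
Repeat: D,t; free: a,ω,g
RREF:
  r0: [   1    0    1    0    1]
  r1: [   0    1   -2   -1   -2]
Fix exponent of a at 1, ω at 0, g at 0; solve each RREF row for its pivot's exponent:
  r0: exp(D) + (1)·1 = 0 ⇒ exp(D) = -1
  r1: exp(t) + (-2)·1 = 0 ⇒ exp(t) = 2
Π_1 = D^-1 · t^2 · a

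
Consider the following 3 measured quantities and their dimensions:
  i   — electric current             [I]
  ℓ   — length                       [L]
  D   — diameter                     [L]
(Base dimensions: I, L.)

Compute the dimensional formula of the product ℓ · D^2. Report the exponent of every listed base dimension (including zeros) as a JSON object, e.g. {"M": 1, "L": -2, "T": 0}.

{"I": 0, "L": 3}

Write exponents as rows I,L / cols i,ℓ,D:
  I: [ 1  0  0]
  L: [ 0  1  1]
  [I]: (1)·0+(2)·0 = 0
  [L]: (1)·1+(2)·1 = 3
⇒ L^3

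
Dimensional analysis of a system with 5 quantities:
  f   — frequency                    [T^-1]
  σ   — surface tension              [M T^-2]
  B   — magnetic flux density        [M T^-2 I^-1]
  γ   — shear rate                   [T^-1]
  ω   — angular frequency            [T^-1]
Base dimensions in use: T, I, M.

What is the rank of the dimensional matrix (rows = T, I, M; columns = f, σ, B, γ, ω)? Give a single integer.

3

Exponent matrix [T,I,M] × [f,σ,B,γ,ω]:
  T: [-1 -2 -2 -1 -1]
  I: [ 0  0 -1  0  0]
  M: [ 0  1  1  0  0]
RREF → pivots at {f,σ,B} ⇒ r = 3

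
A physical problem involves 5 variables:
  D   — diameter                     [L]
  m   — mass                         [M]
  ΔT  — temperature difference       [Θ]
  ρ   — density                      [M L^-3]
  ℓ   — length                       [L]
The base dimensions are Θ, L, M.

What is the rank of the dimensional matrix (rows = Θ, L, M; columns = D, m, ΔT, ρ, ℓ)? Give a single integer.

3

Exponent matrix [Θ,L,M] × [D,m,ΔT,ρ,ℓ]:
  Θ: [ 0  0  1  0  0]
  L: [ 1  0  0 -3  1]
  M: [ 0  1  0  1  0]
Row reduction gives pivot columns D,m,ΔT; rank = 3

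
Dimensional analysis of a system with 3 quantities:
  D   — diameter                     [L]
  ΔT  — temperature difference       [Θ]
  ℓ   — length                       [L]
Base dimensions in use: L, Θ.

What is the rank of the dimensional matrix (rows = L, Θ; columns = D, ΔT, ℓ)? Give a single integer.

2

Write exponents as rows L,Θ / cols D,ΔT,ℓ:
  L: [ 1  0  1]
  Θ: [ 0  1  0]
Echelon form has 2 nonzero rows (pivots: D,ΔT)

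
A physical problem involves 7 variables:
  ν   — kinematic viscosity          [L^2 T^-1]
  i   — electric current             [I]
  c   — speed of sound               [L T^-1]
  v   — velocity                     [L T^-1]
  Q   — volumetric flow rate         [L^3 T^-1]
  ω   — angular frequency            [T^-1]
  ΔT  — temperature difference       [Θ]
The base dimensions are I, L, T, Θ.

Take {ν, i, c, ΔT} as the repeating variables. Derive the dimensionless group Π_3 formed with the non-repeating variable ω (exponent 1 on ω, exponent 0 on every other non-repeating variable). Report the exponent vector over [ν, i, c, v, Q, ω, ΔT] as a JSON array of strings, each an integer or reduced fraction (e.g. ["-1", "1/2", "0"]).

Write exponents as rows I,L,T,Θ / cols ν,i,c,v,Q,ω,ΔT:
  I: [ 0  1  0  0  0  0  0]
  L: [ 2  0  1  1  3  0  0]
  T: [-1  0 -1 -1 -1 -1  0]
  Θ: [ 0  0  0  0  0  0  1]
Echelon form has 4 nonzero rows (pivots: ν,i,c,ΔT)
Pivot set = {ν,i,c,ΔT}, free = {v,Q,ω}
RREF:
  r0: [   1    0    0    0    2   -1    0]
  r1: [   0    1    0    0    0    0    0]
  r2: [   0    0    1    1   -1    2    0]
  r3: [   0    0    0    0    0    0    1]
Fix exponent of ω at 1, v at 0, Q at 0; solve each RREF row for its pivot's exponent:
  r0: exp(ν) + (-1)·1 = 0 ⇒ exp(ν) = 1
  r1: exp(i) + (0)·1 = 0 ⇒ exp(i) = 0
  r2: exp(c) + (2)·1 = 0 ⇒ exp(c) = -2
  r3: exp(ΔT) + (0)·1 = 0 ⇒ exp(ΔT) = 0
Π_3 = ν · c^-2 · ω

["1", "0", "-2", "0", "0", "1", "0"]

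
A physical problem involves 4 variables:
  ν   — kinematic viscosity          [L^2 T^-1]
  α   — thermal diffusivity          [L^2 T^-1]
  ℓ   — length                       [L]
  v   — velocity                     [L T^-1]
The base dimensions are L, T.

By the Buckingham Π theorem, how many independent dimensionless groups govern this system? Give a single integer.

Write exponents as rows L,T / cols ν,α,ℓ,v:
  L: [ 2  2  1  1]
  T: [-1 -1  0 -1]
Echelon form has 2 nonzero rows (pivots: ν,ℓ)
Π count = n − r = 4 − 2 = 2

2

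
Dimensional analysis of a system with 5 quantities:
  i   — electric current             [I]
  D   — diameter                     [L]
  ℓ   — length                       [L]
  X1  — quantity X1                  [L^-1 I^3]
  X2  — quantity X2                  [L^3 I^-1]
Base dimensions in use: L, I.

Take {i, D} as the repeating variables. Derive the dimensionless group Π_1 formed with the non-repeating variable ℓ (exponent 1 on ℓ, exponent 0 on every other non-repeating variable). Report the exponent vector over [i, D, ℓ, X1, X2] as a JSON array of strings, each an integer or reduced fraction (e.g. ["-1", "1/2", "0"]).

Write exponents as rows L,I / cols i,D,ℓ,X1,X2:
  L: [ 0  1  1 -1  3]
  I: [ 1  0  0  3 -1]
RREF → pivots at {i,D} ⇒ r = 2
Repeat: i,D; free: ℓ,X1,X2
RREF:
  r0: [   1    0    0    3   -1]
  r1: [   0    1    1   -1    3]
Fix exponent of ℓ at 1, X1 at 0, X2 at 0; solve each RREF row for its pivot's exponent:
  r0: exp(i) + (0)·1 = 0 ⇒ exp(i) = 0
  r1: exp(D) + (1)·1 = 0 ⇒ exp(D) = -1
Π_1 = D^-1 · ℓ

["0", "-1", "1", "0", "0"]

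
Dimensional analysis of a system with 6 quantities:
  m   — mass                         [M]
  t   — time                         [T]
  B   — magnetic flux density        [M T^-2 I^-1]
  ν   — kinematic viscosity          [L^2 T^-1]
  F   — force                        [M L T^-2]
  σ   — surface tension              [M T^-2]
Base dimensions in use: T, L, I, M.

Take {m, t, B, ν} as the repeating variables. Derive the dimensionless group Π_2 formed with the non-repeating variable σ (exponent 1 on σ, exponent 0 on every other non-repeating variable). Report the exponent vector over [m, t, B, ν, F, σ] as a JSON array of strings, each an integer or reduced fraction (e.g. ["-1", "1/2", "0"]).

["-1", "2", "0", "0", "0", "1"]

Exponent matrix [T,L,I,M] × [m,t,B,ν,F,σ]:
  T: [ 0  1 -2 -1 -2 -2]
  L: [ 0  0  0  2  1  0]
  I: [ 0  0 -1  0  0  0]
  M: [ 1  0  1  0  1  1]
Row reduction gives pivot columns m,t,B,ν; rank = 4
Pivot set = {m,t,B,ν}, free = {F,σ}
RREF:
  r0: [   1    0    0    0    1    1]
  r1: [   0    1    0    0 -3/2   -2]
  r2: [   0    0    1    0    0    0]
  r3: [   0    0    0    1  1/2    0]
Fix exponent of σ at 1, F at 0; solve each RREF row for its pivot's exponent:
  r0: exp(m) + (1)·1 = 0 ⇒ exp(m) = -1
  r1: exp(t) + (-2)·1 = 0 ⇒ exp(t) = 2
  r2: exp(B) + (0)·1 = 0 ⇒ exp(B) = 0
  r3: exp(ν) + (0)·1 = 0 ⇒ exp(ν) = 0
Π_2 = m^-1 · t^2 · σ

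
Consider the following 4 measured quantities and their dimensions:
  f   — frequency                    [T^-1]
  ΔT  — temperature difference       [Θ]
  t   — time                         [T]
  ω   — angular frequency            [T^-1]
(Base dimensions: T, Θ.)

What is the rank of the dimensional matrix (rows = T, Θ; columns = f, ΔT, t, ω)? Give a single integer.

2

Exponent matrix [T,Θ] × [f,ΔT,t,ω]:
  T: [-1  0  1 -1]
  Θ: [ 0  1  0  0]
Echelon form has 2 nonzero rows (pivots: f,ΔT)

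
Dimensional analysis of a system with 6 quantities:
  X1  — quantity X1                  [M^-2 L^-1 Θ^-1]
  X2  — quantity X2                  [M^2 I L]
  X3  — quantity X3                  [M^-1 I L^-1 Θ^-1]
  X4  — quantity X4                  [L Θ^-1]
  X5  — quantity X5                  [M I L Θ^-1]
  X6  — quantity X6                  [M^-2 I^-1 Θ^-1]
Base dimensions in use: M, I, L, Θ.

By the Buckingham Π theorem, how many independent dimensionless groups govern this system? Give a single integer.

3

Dimensional matrix (M×I×L×Θ by X1×X2×X3×X4×X5×X6):
  M: [-2  2 -1  0  1 -2]
  I: [ 0  1  1  0  1 -1]
  L: [-1  1 -1  1  1  0]
  Θ: [-1  0 -1 -1 -1 -1]
Echelon form has 3 nonzero rows (pivots: X1,X2,X3)
6 vars − rank 3 = 3 Π groups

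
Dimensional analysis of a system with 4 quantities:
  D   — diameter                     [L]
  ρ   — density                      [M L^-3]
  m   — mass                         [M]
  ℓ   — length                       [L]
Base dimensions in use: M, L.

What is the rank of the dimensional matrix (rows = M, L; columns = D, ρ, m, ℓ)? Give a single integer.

Dimensional matrix (M×L by D×ρ×m×ℓ):
  M: [ 0  1  1  0]
  L: [ 1 -3  0  1]
RREF → pivots at {D,ρ} ⇒ r = 2

2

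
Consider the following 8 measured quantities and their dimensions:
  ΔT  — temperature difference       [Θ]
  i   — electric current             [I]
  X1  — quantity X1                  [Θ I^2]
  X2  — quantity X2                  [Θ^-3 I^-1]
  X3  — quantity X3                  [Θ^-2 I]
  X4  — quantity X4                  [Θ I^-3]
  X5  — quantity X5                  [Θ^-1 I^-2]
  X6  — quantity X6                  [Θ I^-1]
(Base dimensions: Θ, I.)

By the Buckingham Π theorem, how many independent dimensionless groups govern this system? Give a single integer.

6

Exponent matrix [Θ,I] × [ΔT,i,X1,X2,X3,X4,X5,X6]:
  Θ: [ 1  0  1 -3 -2  1 -1  1]
  I: [ 0  1  2 -1  1 -3 -2 -1]
Echelon form has 2 nonzero rows (pivots: ΔT,i)
n=8, r=2 ⇒ 6 dimensionless groups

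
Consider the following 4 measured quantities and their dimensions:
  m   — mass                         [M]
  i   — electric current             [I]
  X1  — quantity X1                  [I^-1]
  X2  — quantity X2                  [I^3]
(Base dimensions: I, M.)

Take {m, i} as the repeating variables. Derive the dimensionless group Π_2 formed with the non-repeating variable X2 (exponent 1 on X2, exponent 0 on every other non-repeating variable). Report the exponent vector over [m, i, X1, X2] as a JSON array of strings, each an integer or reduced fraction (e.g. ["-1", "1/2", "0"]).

["0", "-3", "0", "1"]

Write exponents as rows I,M / cols m,i,X1,X2:
  I: [ 0  1 -1  3]
  M: [ 1  0  0  0]
Row reduction gives pivot columns m,i; rank = 2
Repeat: m,i; free: X1,X2
RREF:
  r0: [   1    0    0    0]
  r1: [   0    1   -1    3]
Fix exponent of X2 at 1, X1 at 0; solve each RREF row for its pivot's exponent:
  r0: exp(m) + (0)·1 = 0 ⇒ exp(m) = 0
  r1: exp(i) + (3)·1 = 0 ⇒ exp(i) = -3
Π_2 = i^-3 · X2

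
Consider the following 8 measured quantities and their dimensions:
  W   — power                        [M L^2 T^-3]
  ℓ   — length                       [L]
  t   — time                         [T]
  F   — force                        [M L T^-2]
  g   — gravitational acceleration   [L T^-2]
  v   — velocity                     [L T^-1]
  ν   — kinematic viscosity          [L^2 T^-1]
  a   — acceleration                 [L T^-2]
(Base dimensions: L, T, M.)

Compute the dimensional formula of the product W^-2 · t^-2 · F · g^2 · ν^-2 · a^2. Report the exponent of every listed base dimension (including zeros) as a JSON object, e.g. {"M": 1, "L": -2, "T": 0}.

Exponent matrix [L,T,M] × [W,ℓ,t,F,g,v,ν,a]:
  L: [ 2  1  0  1  1  1  2  1]
  T: [-3  0  1 -2 -2 -1 -1 -2]
  M: [ 1  0  0  1  0  0  0  0]
  [L]: (-2)·2+(-2)·0+(1)·1+(2)·1+(-2)·2+(2)·1 = -3
  [T]: (-2)·-3+(-2)·1+(1)·-2+(2)·-2+(-2)·-1+(2)·-2 = -4
  [M]: (-2)·1+(-2)·0+(1)·1+(2)·0+(-2)·0+(2)·0 = -1
⇒ L^-3 T^-4 M^-1

{"L": -3, "T": -4, "M": -1}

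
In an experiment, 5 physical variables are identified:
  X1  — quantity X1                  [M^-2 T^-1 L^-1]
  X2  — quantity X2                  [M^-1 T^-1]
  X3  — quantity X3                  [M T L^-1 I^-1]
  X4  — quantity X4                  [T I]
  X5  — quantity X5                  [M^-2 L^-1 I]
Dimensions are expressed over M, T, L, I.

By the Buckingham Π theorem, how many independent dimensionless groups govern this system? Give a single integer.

2

Dimensional matrix (M×T×L×I by X1×X2×X3×X4×X5):
  M: [-2 -1  1  0 -2]
  T: [-1 -1  1  1  0]
  L: [-1  0 -1  0 -1]
  I: [ 0  0 -1  1  1]
RREF → pivots at {X1,X2,X3} ⇒ r = 3
Π count = n − r = 5 − 3 = 2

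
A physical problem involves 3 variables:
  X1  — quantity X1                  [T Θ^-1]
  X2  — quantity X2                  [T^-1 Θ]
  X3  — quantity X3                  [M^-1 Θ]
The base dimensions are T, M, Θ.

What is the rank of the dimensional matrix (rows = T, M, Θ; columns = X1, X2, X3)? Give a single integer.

Write exponents as rows T,M,Θ / cols X1,X2,X3:
  T: [ 1 -1  0]
  M: [ 0  0 -1]
  Θ: [-1  1  1]
Row reduction gives pivot columns X1,X3; rank = 2

2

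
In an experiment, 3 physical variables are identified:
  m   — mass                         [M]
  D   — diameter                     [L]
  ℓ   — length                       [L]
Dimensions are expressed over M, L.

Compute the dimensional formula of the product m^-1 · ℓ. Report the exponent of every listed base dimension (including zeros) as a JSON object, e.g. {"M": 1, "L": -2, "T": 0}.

{"M": -1, "L": 1}

Write exponents as rows M,L / cols m,D,ℓ:
  M: [ 1  0  0]
  L: [ 0  1  1]
  [M]: (-1)·1+(1)·0 = -1
  [L]: (-1)·0+(1)·1 = 1
⇒ M^-1 L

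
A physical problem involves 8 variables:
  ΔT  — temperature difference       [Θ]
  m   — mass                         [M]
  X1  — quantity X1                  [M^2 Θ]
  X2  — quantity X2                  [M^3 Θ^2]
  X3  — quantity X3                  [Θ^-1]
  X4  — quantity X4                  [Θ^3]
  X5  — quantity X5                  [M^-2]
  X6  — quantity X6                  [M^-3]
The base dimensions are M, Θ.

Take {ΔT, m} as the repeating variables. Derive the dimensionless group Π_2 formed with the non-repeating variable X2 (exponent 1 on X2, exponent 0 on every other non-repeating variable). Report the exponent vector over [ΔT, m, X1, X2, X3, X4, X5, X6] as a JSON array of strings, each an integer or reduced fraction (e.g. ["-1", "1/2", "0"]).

["-2", "-3", "0", "1", "0", "0", "0", "0"]

Exponent matrix [M,Θ] × [ΔT,m,X1,X2,X3,X4,X5,X6]:
  M: [ 0  1  2  3  0  0 -2 -3]
  Θ: [ 1  0  1  2 -1  3  0  0]
Row reduction gives pivot columns ΔT,m; rank = 2
Pivot set = {ΔT,m}, free = {X1,X2,X3,X4,X5,X6}
RREF:
  r0: [   1    0    1    2   -1    3    0    0]
  r1: [   0    1    2    3    0    0   -2   -3]
Fix exponent of X2 at 1, X1 at 0, X3 at 0, X4 at 0, X5 at 0, X6 at 0; solve each RREF row for its pivot's exponent:
  r0: exp(ΔT) + (2)·1 = 0 ⇒ exp(ΔT) = -2
  r1: exp(m) + (3)·1 = 0 ⇒ exp(m) = -3
Π_2 = ΔT^-2 · m^-3 · X2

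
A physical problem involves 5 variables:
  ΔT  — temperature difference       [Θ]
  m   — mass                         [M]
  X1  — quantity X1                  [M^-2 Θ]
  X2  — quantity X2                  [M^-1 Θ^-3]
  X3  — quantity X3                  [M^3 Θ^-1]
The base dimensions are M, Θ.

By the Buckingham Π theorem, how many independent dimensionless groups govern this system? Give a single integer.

3

Dimensional matrix (M×Θ by ΔT×m×X1×X2×X3):
  M: [ 0  1 -2 -1  3]
  Θ: [ 1  0  1 -3 -1]
Row reduction gives pivot columns ΔT,m; rank = 2
n=5, r=2 ⇒ 3 dimensionless groups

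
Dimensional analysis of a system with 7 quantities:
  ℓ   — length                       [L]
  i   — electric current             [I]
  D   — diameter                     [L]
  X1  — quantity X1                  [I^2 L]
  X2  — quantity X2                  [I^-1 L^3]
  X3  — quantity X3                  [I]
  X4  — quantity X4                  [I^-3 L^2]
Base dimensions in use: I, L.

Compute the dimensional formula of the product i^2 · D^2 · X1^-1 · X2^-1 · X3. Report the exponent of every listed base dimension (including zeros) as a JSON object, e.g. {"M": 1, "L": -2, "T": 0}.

Write exponents as rows I,L / cols ℓ,i,D,X1,X2,X3,X4:
  I: [ 0  1  0  2 -1  1 -3]
  L: [ 1  0  1  1  3  0  2]
  [I]: (2)·1+(2)·0+(-1)·2+(-1)·-1+(1)·1 = 2
  [L]: (2)·0+(2)·1+(-1)·1+(-1)·3+(1)·0 = -2
⇒ I^2 L^-2

{"I": 2, "L": -2}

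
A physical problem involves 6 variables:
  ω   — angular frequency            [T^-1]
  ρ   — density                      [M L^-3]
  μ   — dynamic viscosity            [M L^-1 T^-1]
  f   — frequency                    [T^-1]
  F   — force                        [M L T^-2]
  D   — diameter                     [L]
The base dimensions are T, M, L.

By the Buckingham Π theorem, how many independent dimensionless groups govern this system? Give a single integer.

3

Exponent matrix [T,M,L] × [ω,ρ,μ,f,F,D]:
  T: [-1  0 -1 -1 -2  0]
  M: [ 0  1  1  0  1  0]
  L: [ 0 -3 -1  0  1  1]
Echelon form has 3 nonzero rows (pivots: ω,ρ,μ)
n=6, r=3 ⇒ 3 dimensionless groups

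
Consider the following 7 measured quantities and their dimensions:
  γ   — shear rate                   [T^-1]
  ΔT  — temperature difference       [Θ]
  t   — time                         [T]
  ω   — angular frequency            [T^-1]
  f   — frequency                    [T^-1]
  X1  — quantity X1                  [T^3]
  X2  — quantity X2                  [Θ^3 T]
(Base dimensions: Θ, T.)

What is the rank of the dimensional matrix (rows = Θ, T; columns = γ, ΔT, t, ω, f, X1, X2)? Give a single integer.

2

Exponent matrix [Θ,T] × [γ,ΔT,t,ω,f,X1,X2]:
  Θ: [ 0  1  0  0  0  0  3]
  T: [-1  0  1 -1 -1  3  1]
RREF → pivots at {γ,ΔT} ⇒ r = 2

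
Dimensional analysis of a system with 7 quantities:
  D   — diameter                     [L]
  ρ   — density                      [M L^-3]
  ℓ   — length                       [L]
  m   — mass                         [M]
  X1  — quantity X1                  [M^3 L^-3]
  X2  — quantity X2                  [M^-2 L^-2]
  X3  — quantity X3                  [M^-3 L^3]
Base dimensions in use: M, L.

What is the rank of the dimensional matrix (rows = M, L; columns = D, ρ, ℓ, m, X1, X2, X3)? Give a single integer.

2

Dimensional matrix (M×L by D×ρ×ℓ×m×X1×X2×X3):
  M: [ 0  1  0  1  3 -2 -3]
  L: [ 1 -3  1  0 -3 -2  3]
Row reduction gives pivot columns D,ρ; rank = 2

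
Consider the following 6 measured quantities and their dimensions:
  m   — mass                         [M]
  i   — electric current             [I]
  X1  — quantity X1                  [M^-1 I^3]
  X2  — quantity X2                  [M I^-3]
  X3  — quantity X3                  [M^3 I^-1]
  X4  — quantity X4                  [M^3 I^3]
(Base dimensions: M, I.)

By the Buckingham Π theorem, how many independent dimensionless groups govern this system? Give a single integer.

Exponent matrix [M,I] × [m,i,X1,X2,X3,X4]:
  M: [ 1  0 -1  1  3  3]
  I: [ 0  1  3 -3 -1  3]
Echelon form has 2 nonzero rows (pivots: m,i)
6 vars − rank 2 = 4 Π groups

4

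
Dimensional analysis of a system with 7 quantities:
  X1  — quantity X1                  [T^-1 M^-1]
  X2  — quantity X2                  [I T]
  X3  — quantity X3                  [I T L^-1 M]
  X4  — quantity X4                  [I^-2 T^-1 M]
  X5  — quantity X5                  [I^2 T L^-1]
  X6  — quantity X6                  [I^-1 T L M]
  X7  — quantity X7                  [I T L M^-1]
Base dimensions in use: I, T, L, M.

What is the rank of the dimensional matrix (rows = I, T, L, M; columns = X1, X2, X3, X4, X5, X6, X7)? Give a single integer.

3

Exponent matrix [I,T,L,M] × [X1,X2,X3,X4,X5,X6,X7]:
  I: [ 0  1  1 -2  2 -1  1]
  T: [-1  1  1 -1  1  1  1]
  L: [ 0  0 -1  0 -1  1  1]
  M: [-1  0  1  1  0  1 -1]
Row reduction gives pivot columns X1,X2,X3; rank = 3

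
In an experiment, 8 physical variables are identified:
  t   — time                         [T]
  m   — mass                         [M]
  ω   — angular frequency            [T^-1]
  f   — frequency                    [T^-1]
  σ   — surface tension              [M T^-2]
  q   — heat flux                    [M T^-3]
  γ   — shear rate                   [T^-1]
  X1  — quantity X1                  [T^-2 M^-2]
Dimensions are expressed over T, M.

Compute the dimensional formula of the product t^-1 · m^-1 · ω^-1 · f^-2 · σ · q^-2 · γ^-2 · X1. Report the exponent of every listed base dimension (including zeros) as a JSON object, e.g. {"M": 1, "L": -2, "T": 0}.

{"T": 6, "M": -4}

Dimensional matrix (T×M by t×m×ω×f×σ×q×γ×X1):
  T: [ 1  0 -1 -1 -2 -3 -1 -2]
  M: [ 0  1  0  0  1  1  0 -2]
  [T]: (-1)·1+(-1)·0+(-1)·-1+(-2)·-1+(1)·-2+(-2)·-3+(-2)·-1+(1)·-2 = 6
  [M]: (-1)·0+(-1)·1+(-1)·0+(-2)·0+(1)·1+(-2)·1+(-2)·0+(1)·-2 = -4
⇒ T^6 M^-4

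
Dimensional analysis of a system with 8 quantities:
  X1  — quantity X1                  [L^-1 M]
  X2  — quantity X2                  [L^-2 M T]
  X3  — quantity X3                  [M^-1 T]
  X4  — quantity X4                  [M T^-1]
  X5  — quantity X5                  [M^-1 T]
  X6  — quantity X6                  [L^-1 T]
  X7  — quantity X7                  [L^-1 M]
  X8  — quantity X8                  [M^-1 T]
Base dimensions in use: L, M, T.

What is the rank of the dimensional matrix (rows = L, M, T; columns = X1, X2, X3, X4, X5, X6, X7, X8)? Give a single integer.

2

Write exponents as rows L,M,T / cols X1,X2,X3,X4,X5,X6,X7,X8:
  L: [-1 -2  0  0  0 -1 -1  0]
  M: [ 1  1 -1  1 -1  0  1 -1]
  T: [ 0  1  1 -1  1  1  0  1]
Row reduction gives pivot columns X1,X2; rank = 2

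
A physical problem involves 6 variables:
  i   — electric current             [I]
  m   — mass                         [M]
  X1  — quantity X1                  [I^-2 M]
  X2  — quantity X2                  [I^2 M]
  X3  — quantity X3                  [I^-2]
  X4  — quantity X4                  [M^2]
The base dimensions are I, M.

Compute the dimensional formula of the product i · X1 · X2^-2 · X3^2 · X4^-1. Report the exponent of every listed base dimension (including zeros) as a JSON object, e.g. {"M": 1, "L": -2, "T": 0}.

Dimensional matrix (I×M by i×m×X1×X2×X3×X4):
  I: [ 1  0 -2  2 -2  0]
  M: [ 0  1  1  1  0  2]
  [I]: (1)·1+(1)·-2+(-2)·2+(2)·-2+(-1)·0 = -9
  [M]: (1)·0+(1)·1+(-2)·1+(2)·0+(-1)·2 = -3
⇒ I^-9 M^-3

{"I": -9, "M": -3}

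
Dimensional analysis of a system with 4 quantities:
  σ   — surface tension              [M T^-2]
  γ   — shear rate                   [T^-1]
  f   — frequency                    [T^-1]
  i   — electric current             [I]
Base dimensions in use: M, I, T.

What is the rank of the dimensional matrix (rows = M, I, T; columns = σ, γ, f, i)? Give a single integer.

Dimensional matrix (M×I×T by σ×γ×f×i):
  M: [ 1  0  0  0]
  I: [ 0  0  0  1]
  T: [-2 -1 -1  0]
RREF → pivots at {σ,γ,i} ⇒ r = 3

3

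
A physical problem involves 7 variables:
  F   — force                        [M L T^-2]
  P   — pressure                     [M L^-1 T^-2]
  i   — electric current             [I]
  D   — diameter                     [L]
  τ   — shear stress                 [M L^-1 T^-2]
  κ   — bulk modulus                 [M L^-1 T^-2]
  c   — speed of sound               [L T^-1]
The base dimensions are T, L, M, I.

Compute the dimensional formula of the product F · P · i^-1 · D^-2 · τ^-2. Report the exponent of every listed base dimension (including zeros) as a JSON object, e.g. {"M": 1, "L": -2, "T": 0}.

{"T": 0, "L": 0, "M": 0, "I": -1}

Dimensional matrix (T×L×M×I by F×P×i×D×τ×κ×c):
  T: [-2 -2  0  0 -2 -2 -1]
  L: [ 1 -1  0  1 -1 -1  1]
  M: [ 1  1  0  0  1  1  0]
  I: [ 0  0  1  0  0  0  0]
  [T]: (1)·-2+(1)·-2+(-1)·0+(-2)·0+(-2)·-2 = 0
  [L]: (1)·1+(1)·-1+(-1)·0+(-2)·1+(-2)·-1 = 0
  [M]: (1)·1+(1)·1+(-1)·0+(-2)·0+(-2)·1 = 0
  [I]: (1)·0+(1)·0+(-1)·1+(-2)·0+(-2)·0 = -1
⇒ I^-1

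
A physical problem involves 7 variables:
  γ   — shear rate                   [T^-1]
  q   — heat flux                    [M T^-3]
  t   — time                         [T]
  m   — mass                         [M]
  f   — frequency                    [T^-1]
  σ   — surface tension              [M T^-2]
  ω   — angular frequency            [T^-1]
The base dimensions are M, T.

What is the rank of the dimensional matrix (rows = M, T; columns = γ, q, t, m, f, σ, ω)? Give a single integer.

Exponent matrix [M,T] × [γ,q,t,m,f,σ,ω]:
  M: [ 0  1  0  1  0  1  0]
  T: [-1 -3  1  0 -1 -2 -1]
Row reduction gives pivot columns γ,q; rank = 2

2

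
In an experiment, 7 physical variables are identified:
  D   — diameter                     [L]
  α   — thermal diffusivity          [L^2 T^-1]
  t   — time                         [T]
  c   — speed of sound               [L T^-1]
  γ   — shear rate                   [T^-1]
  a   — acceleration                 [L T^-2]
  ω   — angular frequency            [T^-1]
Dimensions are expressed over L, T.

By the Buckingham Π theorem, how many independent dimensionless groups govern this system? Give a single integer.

Exponent matrix [L,T] × [D,α,t,c,γ,a,ω]:
  L: [ 1  2  0  1  0  1  0]
  T: [ 0 -1  1 -1 -1 -2 -1]
Row reduction gives pivot columns D,α; rank = 2
7 vars − rank 2 = 5 Π groups

5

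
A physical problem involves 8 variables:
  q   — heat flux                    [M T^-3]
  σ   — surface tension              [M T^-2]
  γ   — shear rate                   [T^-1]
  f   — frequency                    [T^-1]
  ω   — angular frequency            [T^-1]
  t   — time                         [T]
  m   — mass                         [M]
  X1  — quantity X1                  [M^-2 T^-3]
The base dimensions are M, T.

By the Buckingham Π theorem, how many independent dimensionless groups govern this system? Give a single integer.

Exponent matrix [M,T] × [q,σ,γ,f,ω,t,m,X1]:
  M: [ 1  1  0  0  0  0  1 -2]
  T: [-3 -2 -1 -1 -1  1  0 -3]
RREF → pivots at {q,σ} ⇒ r = 2
n=8, r=2 ⇒ 6 dimensionless groups

6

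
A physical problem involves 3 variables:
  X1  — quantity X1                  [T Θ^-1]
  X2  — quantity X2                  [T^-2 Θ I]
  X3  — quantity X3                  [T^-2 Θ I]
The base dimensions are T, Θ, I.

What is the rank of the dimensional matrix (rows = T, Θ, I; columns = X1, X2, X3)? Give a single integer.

Dimensional matrix (T×Θ×I by X1×X2×X3):
  T: [ 1 -2 -2]
  Θ: [-1  1  1]
  I: [ 0  1  1]
RREF → pivots at {X1,X2} ⇒ r = 2

2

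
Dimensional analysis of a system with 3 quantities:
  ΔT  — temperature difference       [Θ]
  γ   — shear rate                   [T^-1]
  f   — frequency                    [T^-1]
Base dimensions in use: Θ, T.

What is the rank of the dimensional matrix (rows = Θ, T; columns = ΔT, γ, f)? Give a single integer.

2

Exponent matrix [Θ,T] × [ΔT,γ,f]:
  Θ: [ 1  0  0]
  T: [ 0 -1 -1]
Echelon form has 2 nonzero rows (pivots: ΔT,γ)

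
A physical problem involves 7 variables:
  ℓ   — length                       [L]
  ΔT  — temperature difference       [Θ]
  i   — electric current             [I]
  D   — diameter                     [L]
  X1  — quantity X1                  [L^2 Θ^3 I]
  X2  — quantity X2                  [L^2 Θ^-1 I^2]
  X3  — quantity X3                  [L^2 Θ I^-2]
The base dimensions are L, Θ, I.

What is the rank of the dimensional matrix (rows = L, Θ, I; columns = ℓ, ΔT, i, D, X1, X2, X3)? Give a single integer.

Dimensional matrix (L×Θ×I by ℓ×ΔT×i×D×X1×X2×X3):
  L: [ 1  0  0  1  2  2  2]
  Θ: [ 0  1  0  0  3 -1  1]
  I: [ 0  0  1  0  1  2 -2]
RREF → pivots at {ℓ,ΔT,i} ⇒ r = 3

3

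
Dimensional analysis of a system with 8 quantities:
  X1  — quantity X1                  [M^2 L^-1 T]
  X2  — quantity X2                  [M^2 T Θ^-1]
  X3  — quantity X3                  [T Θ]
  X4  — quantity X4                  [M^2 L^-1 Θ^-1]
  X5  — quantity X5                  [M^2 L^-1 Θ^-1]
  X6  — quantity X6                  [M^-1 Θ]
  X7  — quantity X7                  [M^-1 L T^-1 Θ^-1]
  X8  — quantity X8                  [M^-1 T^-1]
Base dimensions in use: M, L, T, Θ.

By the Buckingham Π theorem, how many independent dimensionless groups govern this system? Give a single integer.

5

Dimensional matrix (M×L×T×Θ by X1×X2×X3×X4×X5×X6×X7×X8):
  M: [ 2  2  0  2  2 -1 -1 -1]
  L: [-1  0  0 -1 -1  0  1  0]
  T: [ 1  1  1  0  0  0 -1 -1]
  Θ: [ 0 -1  1 -1 -1  1 -1  0]
Row reduction gives pivot columns X1,X2,X3; rank = 3
Π count = n − r = 8 − 3 = 5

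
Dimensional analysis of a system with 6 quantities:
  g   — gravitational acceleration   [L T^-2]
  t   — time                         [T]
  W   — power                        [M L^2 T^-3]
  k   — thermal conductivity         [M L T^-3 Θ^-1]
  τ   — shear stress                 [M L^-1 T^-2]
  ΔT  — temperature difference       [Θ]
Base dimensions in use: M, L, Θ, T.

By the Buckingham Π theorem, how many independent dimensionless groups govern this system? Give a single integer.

Exponent matrix [M,L,Θ,T] × [g,t,W,k,τ,ΔT]:
  M: [ 0  0  1  1  1  0]
  L: [ 1  0  2  1 -1  0]
  Θ: [ 0  0  0 -1  0  1]
  T: [-2  1 -3 -3 -2  0]
Row reduction gives pivot columns g,t,W,k; rank = 4
n=6, r=4 ⇒ 2 dimensionless groups

2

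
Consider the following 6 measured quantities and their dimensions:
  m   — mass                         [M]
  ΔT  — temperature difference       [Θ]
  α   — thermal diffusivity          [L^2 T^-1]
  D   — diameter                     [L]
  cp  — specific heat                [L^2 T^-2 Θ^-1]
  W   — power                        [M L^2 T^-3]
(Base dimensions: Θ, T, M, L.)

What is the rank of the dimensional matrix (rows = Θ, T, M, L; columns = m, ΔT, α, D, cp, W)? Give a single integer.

Exponent matrix [Θ,T,M,L] × [m,ΔT,α,D,cp,W]:
  Θ: [ 0  1  0  0 -1  0]
  T: [ 0  0 -1  0 -2 -3]
  M: [ 1  0  0  0  0  1]
  L: [ 0  0  2  1  2  2]
Row reduction gives pivot columns m,ΔT,α,D; rank = 4

4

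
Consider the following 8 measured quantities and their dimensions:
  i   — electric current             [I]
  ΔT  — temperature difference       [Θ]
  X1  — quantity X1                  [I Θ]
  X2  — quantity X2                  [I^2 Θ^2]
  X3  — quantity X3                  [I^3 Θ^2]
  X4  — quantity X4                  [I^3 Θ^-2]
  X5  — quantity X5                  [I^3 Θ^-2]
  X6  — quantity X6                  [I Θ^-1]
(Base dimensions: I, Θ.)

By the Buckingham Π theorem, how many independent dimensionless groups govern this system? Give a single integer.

6

Dimensional matrix (I×Θ by i×ΔT×X1×X2×X3×X4×X5×X6):
  I: [ 1  0  1  2  3  3  3  1]
  Θ: [ 0  1  1  2  2 -2 -2 -1]
Row reduction gives pivot columns i,ΔT; rank = 2
n=8, r=2 ⇒ 6 dimensionless groups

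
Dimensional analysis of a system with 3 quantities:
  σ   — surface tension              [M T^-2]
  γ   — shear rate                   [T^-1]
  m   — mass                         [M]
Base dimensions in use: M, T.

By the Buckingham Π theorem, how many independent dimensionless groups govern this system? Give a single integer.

Exponent matrix [M,T] × [σ,γ,m]:
  M: [ 1  0  1]
  T: [-2 -1  0]
Echelon form has 2 nonzero rows (pivots: σ,γ)
3 vars − rank 2 = 1 Π group

1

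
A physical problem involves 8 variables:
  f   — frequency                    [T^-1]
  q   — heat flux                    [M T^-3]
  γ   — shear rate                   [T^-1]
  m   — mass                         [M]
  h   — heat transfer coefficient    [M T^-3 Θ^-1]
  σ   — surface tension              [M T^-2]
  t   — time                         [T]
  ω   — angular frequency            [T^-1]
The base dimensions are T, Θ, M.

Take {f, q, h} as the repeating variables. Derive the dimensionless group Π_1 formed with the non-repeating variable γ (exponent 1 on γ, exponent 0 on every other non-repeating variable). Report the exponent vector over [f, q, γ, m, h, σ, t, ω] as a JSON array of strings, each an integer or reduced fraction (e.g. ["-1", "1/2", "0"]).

Exponent matrix [T,Θ,M] × [f,q,γ,m,h,σ,t,ω]:
  T: [-1 -3 -1  0 -3 -2  1 -1]
  Θ: [ 0  0  0  0 -1  0  0  0]
  M: [ 0  1  0  1  1  1  0  0]
Echelon form has 3 nonzero rows (pivots: f,q,h)
Repeat: f,q,h; free: γ,m,σ,t,ω
RREF:
  r0: [   1    0    1   -3    0   -1   -1    1]
  r1: [   0    1    0    1    0    1    0    0]
  r2: [   0    0    0    0    1    0    0    0]
Fix exponent of γ at 1, m at 0, σ at 0, t at 0, ω at 0; solve each RREF row for its pivot's exponent:
  r0: exp(f) + (1)·1 = 0 ⇒ exp(f) = -1
  r1: exp(q) + (0)·1 = 0 ⇒ exp(q) = 0
  r2: exp(h) + (0)·1 = 0 ⇒ exp(h) = 0
Π_1 = f^-1 · γ

["-1", "0", "1", "0", "0", "0", "0", "0"]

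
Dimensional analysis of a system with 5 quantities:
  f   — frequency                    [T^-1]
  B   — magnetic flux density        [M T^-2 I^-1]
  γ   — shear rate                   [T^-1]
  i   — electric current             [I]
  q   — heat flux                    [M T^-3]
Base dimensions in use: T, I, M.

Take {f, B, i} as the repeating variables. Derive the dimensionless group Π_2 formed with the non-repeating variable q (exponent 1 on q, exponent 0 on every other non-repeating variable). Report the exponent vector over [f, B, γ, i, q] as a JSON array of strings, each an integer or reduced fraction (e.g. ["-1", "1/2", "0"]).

Write exponents as rows T,I,M / cols f,B,γ,i,q:
  T: [-1 -2 -1  0 -3]
  I: [ 0 -1  0  1  0]
  M: [ 0  1  0  0  1]
Echelon form has 3 nonzero rows (pivots: f,B,i)
Repeat: f,B,i; free: γ,q
RREF:
  r0: [   1    0    1    0    1]
  r1: [   0    1    0    0    1]
  r2: [   0    0    0    1    1]
Fix exponent of q at 1, γ at 0; solve each RREF row for its pivot's exponent:
  r0: exp(f) + (1)·1 = 0 ⇒ exp(f) = -1
  r1: exp(B) + (1)·1 = 0 ⇒ exp(B) = -1
  r2: exp(i) + (1)·1 = 0 ⇒ exp(i) = -1
Π_2 = f^-1 · B^-1 · i^-1 · q

["-1", "-1", "0", "-1", "1"]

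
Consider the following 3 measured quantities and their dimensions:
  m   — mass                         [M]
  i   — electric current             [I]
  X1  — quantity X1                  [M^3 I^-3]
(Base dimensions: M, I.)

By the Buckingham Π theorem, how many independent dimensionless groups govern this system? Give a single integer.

1

Dimensional matrix (M×I by m×i×X1):
  M: [ 1  0  3]
  I: [ 0  1 -3]
Echelon form has 2 nonzero rows (pivots: m,i)
3 vars − rank 2 = 1 Π group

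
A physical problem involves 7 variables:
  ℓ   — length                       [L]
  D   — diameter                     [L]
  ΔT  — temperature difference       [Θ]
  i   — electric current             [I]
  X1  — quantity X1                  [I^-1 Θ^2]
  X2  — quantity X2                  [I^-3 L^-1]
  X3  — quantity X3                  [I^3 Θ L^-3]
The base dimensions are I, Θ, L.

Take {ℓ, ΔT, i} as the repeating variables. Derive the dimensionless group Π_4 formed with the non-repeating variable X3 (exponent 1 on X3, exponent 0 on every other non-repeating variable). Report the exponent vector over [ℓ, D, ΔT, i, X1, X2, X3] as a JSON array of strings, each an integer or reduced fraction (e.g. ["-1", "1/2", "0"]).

["3", "0", "-1", "-3", "0", "0", "1"]

Dimensional matrix (I×Θ×L by ℓ×D×ΔT×i×X1×X2×X3):
  I: [ 0  0  0  1 -1 -3  3]
  Θ: [ 0  0  1  0  2  0  1]
  L: [ 1  1  0  0  0 -1 -3]
Row reduction gives pivot columns ℓ,ΔT,i; rank = 3
Pivot set = {ℓ,ΔT,i}, free = {D,X1,X2,X3}
RREF:
  r0: [   1    1    0    0    0   -1   -3]
  r1: [   0    0    1    0    2    0    1]
  r2: [   0    0    0    1   -1   -3    3]
Fix exponent of X3 at 1, D at 0, X1 at 0, X2 at 0; solve each RREF row for its pivot's exponent:
  r0: exp(ℓ) + (-3)·1 = 0 ⇒ exp(ℓ) = 3
  r1: exp(ΔT) + (1)·1 = 0 ⇒ exp(ΔT) = -1
  r2: exp(i) + (3)·1 = 0 ⇒ exp(i) = -3
Π_4 = ℓ^3 · ΔT^-1 · i^-3 · X3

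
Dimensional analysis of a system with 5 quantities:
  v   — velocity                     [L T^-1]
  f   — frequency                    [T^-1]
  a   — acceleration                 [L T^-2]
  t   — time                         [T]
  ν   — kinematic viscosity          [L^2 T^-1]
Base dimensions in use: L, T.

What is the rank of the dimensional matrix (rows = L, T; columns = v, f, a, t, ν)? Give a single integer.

Write exponents as rows L,T / cols v,f,a,t,ν:
  L: [ 1  0  1  0  2]
  T: [-1 -1 -2  1 -1]
RREF → pivots at {v,f} ⇒ r = 2

2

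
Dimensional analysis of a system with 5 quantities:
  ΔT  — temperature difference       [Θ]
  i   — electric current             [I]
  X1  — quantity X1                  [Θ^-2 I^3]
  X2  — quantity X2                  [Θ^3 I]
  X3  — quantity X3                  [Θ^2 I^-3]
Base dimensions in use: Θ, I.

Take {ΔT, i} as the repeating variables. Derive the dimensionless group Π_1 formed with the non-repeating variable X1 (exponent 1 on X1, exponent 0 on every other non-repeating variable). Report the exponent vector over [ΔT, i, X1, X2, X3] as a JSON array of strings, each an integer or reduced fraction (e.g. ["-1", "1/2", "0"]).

Dimensional matrix (Θ×I by ΔT×i×X1×X2×X3):
  Θ: [ 1  0 -2  3  2]
  I: [ 0  1  3  1 -3]
Echelon form has 2 nonzero rows (pivots: ΔT,i)
Pivot set = {ΔT,i}, free = {X1,X2,X3}
RREF:
  r0: [   1    0   -2    3    2]
  r1: [   0    1    3    1   -3]
Fix exponent of X1 at 1, X2 at 0, X3 at 0; solve each RREF row for its pivot's exponent:
  r0: exp(ΔT) + (-2)·1 = 0 ⇒ exp(ΔT) = 2
  r1: exp(i) + (3)·1 = 0 ⇒ exp(i) = -3
Π_1 = ΔT^2 · i^-3 · X1

["2", "-3", "1", "0", "0"]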